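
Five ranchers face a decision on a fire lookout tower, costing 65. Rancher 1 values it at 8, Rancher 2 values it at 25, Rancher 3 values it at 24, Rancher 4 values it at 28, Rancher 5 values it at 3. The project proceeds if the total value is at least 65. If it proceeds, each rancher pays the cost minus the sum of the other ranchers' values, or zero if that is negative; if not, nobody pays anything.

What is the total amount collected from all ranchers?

Total value 88 ≥ cost 65, so it is built.
Rancher 1: others sum to 80; max(0, 65 - 80) = 0.
Rancher 2: others sum to 63; max(0, 65 - 63) = 2.
Rancher 3: others sum to 64; max(0, 65 - 64) = 1.
Rancher 4: others sum to 60; max(0, 65 - 60) = 5.
Rancher 5: others sum to 85; max(0, 65 - 85) = 0.
Total collected = 0 + 2 + 1 + 5 + 0 = 8.

8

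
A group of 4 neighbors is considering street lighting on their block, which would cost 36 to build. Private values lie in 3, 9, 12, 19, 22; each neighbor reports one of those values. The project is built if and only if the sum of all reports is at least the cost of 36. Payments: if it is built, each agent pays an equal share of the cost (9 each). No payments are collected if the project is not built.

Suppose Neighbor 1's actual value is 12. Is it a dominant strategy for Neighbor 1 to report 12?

Consider the case where Neighbor 2 reports 3, Neighbor 3 reports 3 and Neighbor 4 reports 9.
Truthful report 12: project not built, utility 0.
Report 22 instead: project built, pays 9, utility 12 - 9 = 3.
Since 3 > 0, reporting 22 is strictly better here, so truthful reporting is not dominant.

No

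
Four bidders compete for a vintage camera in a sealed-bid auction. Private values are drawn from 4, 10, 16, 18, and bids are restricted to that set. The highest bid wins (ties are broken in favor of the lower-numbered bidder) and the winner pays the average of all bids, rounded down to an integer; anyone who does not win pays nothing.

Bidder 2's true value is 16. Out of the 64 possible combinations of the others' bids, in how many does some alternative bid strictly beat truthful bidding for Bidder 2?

Others bid (4, 4, 4): truth gives 9; bid 10 gives 11 > 9. Violating.
Others bid (4, 4, 10): truth gives 8; bid 10 gives 9 > 8. Violating.
Others bid (4, 4, 18): truth gives 0; bid 18 gives 5 > 0. Violating.
Others bid (4, 10, 4): truth gives 8; bid 10 gives 9 > 8. Violating.
Others bid (4, 4, 16): truth gives 6; no alternative beats it.
Others bid (4, 10, 16): truth gives 5; no alternative beats it.
(Checking all 64 profiles: 29 have a profitable deviation, 35 do not.)

29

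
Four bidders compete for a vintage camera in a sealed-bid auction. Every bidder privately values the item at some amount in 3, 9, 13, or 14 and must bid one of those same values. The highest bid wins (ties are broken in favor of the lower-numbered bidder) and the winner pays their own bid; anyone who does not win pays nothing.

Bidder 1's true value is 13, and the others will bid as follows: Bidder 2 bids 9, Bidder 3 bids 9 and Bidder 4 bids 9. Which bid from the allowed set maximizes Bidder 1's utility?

Bid 3: loses, pays 0, utility 0.
Bid 9: wins, pays 9, utility 13 - 9 = 4.
Bid 13: wins, pays 13, utility 13 - 13 = 0.
Bid 14: wins, pays 14, utility 13 - 14 = -1.
The best choice is 9 with utility 4.

9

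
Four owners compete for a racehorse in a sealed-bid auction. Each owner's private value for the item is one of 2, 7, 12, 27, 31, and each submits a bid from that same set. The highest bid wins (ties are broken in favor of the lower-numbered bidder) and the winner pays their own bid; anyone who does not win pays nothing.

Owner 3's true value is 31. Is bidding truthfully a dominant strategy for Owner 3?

No

Consider the case where Owner 1 bids 2, Owner 2 bids 2 and Owner 4 bids 2.
Truthful bid 31: wins, pays 31, utility 31 - 31 = 0.
Bid 7 instead: wins, pays 7, utility 31 - 7 = 24.
Since 24 > 0, bidding 7 is strictly better here, so truthful bidding is not dominant.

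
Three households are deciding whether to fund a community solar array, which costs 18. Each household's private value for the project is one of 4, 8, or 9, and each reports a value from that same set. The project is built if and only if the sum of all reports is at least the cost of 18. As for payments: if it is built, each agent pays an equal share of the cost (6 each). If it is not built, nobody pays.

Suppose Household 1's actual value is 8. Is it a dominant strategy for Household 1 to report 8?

Yes

Check each profile of the others' reports and compare truth against every alternative report.
Others report (4, 8): truth gives 2, best alternative gives 2.
Others report (4, 9): truth gives 2, best alternative gives 2.
Others report (8, 4): truth gives 2, best alternative gives 2.
Others report (8, 8): truth gives 2, best alternative gives 2.
Others report (8, 9): truth gives 2, best alternative gives 2.
Others report (9, 4): truth gives 2, best alternative gives 2.
(Remaining 3 profiles checked similarly; truth is weakly best in each.)
In every case the truthful report is at least as good as any alternative, so it is a dominant strategy.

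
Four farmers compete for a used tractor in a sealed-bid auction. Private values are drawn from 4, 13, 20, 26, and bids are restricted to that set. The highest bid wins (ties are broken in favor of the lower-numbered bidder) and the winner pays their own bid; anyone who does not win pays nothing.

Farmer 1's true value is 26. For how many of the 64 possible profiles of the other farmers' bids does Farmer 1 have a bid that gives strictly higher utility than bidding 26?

27

Others bid (4, 4, 4): truth gives 0; bid 4 gives 22 > 0. Violating.
Others bid (4, 4, 13): truth gives 0; bid 13 gives 13 > 0. Violating.
Others bid (4, 4, 20): truth gives 0; bid 20 gives 6 > 0. Violating.
Others bid (4, 13, 4): truth gives 0; bid 13 gives 13 > 0. Violating.
Others bid (4, 4, 26): truth gives 0; no alternative beats it.
Others bid (4, 13, 26): truth gives 0; no alternative beats it.
(Checking all 64 profiles: 27 have a profitable deviation, 37 do not.)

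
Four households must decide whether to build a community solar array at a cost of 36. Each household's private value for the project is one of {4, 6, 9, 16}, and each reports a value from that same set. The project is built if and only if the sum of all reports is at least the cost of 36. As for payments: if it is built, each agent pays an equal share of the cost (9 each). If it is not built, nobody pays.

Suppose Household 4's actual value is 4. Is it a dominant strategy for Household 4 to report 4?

Check each profile of the others' reports and compare truth against every alternative report.
Others report (6, 9, 16): truth gives 0, best alternative gives -5.
Others report (6, 16, 9): truth gives 0, best alternative gives -5.
Others report (9, 6, 16): truth gives 0, best alternative gives -5.
Others report (9, 16, 6): truth gives 0, best alternative gives -5.
Others report (16, 6, 9): truth gives 0, best alternative gives -5.
Others report (16, 9, 6): truth gives 0, best alternative gives -5.
(Remaining 58 profiles checked similarly; truth is weakly best in each.)
In every case the truthful report is at least as good as any alternative, so it is a dominant strategy.

Yes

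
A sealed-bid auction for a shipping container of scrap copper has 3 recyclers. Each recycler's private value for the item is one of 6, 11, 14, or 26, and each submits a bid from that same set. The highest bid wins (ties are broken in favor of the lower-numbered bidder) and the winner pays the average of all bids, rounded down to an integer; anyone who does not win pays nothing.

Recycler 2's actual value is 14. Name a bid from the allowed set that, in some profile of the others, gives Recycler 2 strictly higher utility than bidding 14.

11

Suppose Recycler 1 bids 6 and Recycler 3 bids 6.
Bid 14: wins, pays 8, utility 14 - 8 = 6.
Bid 11: wins, pays 7, utility 14 - 7 = 7.
So bidding 11 beats truth here (7 > 6).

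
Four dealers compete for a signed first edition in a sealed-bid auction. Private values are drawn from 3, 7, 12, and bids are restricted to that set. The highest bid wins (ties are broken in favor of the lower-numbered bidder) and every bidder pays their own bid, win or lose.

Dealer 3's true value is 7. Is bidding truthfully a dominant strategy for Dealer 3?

No

Consider the case where Dealer 1 bids 3, Dealer 2 bids 3 and Dealer 4 bids 12.
Truthful bid 7: loses but pays 7, utility -7.
Bid 3 instead: loses but pays 3, utility -3.
Since -3 > -7, bidding 3 is strictly better here, so truthful bidding is not dominant.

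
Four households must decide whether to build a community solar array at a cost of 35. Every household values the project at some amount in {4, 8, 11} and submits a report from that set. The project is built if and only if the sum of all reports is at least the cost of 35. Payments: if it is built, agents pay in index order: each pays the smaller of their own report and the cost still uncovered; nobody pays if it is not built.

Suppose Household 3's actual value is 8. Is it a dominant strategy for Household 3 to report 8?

No

Consider the case where Household 1 reports 11, Household 2 reports 11 and Household 4 reports 11.
Truthful report 8: project built, pays 8, utility 8 - 8 = 0.
Report 4 instead: project built, pays 4, utility 8 - 4 = 4.
Since 4 > 0, reporting 4 is strictly better here, so truthful reporting is not dominant.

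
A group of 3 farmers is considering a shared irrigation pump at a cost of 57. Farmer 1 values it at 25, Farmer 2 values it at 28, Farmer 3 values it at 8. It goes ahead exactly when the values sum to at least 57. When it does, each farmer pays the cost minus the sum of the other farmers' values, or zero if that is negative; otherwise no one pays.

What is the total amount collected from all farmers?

Total value 61 ≥ cost 57, so it is built.
Farmer 1: others sum to 36; max(0, 57 - 36) = 21.
Farmer 2: others sum to 33; max(0, 57 - 33) = 24.
Farmer 3: others sum to 53; max(0, 57 - 53) = 4.
Total collected = 21 + 24 + 4 = 49.

49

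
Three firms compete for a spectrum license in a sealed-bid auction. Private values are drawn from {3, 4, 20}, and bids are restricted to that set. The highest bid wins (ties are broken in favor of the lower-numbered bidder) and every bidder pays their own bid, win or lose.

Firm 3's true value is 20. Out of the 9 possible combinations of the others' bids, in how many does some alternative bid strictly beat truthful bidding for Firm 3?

6

Others bid (3, 3): truth gives 0; bid 4 gives 16 > 0. Violating.
Others bid (3, 20): truth gives -20; bid 3 gives -3 > -20. Violating.
Others bid (4, 20): truth gives -20; bid 3 gives -3 > -20. Violating.
Others bid (20, 3): truth gives -20; bid 3 gives -3 > -20. Violating.
Others bid (3, 4): truth gives 0; no alternative beats it.
Others bid (4, 3): truth gives 0; no alternative beats it.
(Checking all 9 profiles: 6 have a profitable deviation, 3 do not.)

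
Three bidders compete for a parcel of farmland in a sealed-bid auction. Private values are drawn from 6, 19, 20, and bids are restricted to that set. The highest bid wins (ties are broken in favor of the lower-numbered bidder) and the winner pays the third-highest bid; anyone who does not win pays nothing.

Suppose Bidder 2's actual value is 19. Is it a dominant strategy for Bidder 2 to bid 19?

No

Consider the case where Bidder 1 bids 6 and Bidder 3 bids 20.
Truthful bid 19: loses, pays 0, utility 0.
Bid 20 instead: wins, pays 6, utility 19 - 6 = 13.
Since 13 > 0, bidding 20 is strictly better here, so truthful bidding is not dominant.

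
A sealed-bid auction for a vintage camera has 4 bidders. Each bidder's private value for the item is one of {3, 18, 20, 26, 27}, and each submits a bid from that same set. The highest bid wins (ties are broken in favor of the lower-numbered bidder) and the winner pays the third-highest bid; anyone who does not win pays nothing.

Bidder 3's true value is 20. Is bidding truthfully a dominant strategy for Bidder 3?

Consider the case where Bidder 1 bids 3, Bidder 2 bids 3 and Bidder 4 bids 26.
Truthful bid 20: loses, pays 0, utility 0.
Bid 26 instead: wins, pays 3, utility 20 - 3 = 17.
Since 17 > 0, bidding 26 is strictly better here, so truthful bidding is not dominant.

No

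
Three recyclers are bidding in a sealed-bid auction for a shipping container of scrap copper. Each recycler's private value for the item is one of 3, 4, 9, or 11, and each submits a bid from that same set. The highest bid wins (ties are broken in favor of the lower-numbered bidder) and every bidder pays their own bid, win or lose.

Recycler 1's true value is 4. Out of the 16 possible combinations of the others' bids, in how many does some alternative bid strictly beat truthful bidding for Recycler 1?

13

Others bid (3, 3): truth gives 0; bid 3 gives 1 > 0. Violating.
Others bid (3, 9): truth gives -4; bid 3 gives -3 > -4. Violating.
Others bid (3, 11): truth gives -4; bid 3 gives -3 > -4. Violating.
Others bid (4, 9): truth gives -4; bid 3 gives -3 > -4. Violating.
Others bid (3, 4): truth gives 0; no alternative beats it.
Others bid (4, 3): truth gives 0; no alternative beats it.
(Checking all 16 profiles: 13 have a profitable deviation, 3 do not.)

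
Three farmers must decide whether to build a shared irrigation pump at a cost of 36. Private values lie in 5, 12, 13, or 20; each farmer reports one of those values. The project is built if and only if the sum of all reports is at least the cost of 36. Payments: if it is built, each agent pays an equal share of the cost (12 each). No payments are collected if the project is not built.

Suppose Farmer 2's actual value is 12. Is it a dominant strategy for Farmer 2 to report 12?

Check each profile of the others' reports and compare truth against every alternative report.
Others report (5, 5): truth gives 0, best alternative gives 0.
Others report (5, 12): truth gives 0, best alternative gives 0.
Others report (5, 13): truth gives 0, best alternative gives 0.
Others report (5, 20): truth gives 0, best alternative gives 0.
Others report (12, 5): truth gives 0, best alternative gives 0.
Others report (12, 12): truth gives 0, best alternative gives 0.
(Remaining 10 profiles checked similarly; truth is weakly best in each.)
In every case the truthful report is at least as good as any alternative, so it is a dominant strategy.

Yes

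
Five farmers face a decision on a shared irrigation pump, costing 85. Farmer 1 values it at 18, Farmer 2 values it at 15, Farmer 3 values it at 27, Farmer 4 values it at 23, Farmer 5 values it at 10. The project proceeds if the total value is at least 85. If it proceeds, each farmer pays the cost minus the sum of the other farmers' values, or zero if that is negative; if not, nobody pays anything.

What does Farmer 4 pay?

Total value 93 ≥ cost 85, so the project is built.
The other farmers' values sum to 70.
Cost minus that sum is 85 - 70 = 15.

15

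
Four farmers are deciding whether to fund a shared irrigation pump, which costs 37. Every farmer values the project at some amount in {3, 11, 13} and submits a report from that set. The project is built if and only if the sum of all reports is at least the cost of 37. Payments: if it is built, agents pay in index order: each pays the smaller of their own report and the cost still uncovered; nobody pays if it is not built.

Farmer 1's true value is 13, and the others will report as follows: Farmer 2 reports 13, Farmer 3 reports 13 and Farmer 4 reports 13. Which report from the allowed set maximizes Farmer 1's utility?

Report 3: project built, pays 3, utility 13 - 3 = 10.
Report 11: project built, pays 11, utility 13 - 11 = 2.
Report 13: project built, pays 13, utility 13 - 13 = 0.
The best choice is 3 with utility 10.

3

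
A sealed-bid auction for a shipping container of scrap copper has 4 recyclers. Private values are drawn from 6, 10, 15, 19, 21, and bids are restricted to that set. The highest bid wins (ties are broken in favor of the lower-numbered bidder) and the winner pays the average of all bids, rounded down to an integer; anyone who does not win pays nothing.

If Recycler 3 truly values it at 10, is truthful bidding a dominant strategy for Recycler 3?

Consider the case where Recycler 1 bids 6, Recycler 2 bids 10 and Recycler 4 bids 6.
Truthful bid 10: loses, pays 0, utility 0.
Bid 15 instead: wins, pays 9, utility 10 - 9 = 1.
Since 1 > 0, bidding 15 is strictly better here, so truthful bidding is not dominant.

No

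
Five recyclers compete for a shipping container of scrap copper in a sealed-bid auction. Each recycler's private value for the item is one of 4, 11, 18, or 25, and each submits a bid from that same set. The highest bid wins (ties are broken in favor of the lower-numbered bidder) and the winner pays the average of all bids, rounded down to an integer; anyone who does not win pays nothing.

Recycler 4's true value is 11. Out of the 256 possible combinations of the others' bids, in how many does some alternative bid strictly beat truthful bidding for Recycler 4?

Others bid (4, 4, 4, 18): truth gives 0; bid 18 gives 2 > 0. Violating.
Others bid (4, 4, 11, 4): truth gives 0; bid 18 gives 3 > 0. Violating.
Others bid (4, 4, 11, 11): truth gives 0; bid 18 gives 2 > 0. Violating.
Others bid (4, 11, 4, 4): truth gives 0; bid 18 gives 3 > 0. Violating.
Others bid (4, 4, 4, 4): truth gives 6; no alternative beats it.
Others bid (4, 4, 4, 11): truth gives 5; no alternative beats it.
(Checking all 256 profiles: 10 have a profitable deviation, 246 do not.)

10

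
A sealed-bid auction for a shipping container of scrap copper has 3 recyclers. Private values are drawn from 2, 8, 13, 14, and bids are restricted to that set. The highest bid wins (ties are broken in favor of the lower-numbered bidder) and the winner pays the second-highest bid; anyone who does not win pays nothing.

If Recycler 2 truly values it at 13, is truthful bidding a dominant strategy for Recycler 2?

Check each profile of the others' bids and compare truth against every alternative bid.
Others bid (2, 2): truth gives 11, best alternative gives 11.
Others bid (2, 8): truth gives 5, best alternative gives 5.
Others bid (8, 2): truth gives 5, best alternative gives 5.
Others bid (8, 8): truth gives 5, best alternative gives 5.
Others bid (2, 13): truth gives 0, best alternative gives 0.
Others bid (2, 14): truth gives 0, best alternative gives 0.
(Remaining 10 profiles checked similarly; truth is weakly best in each.)
In every case the truthful bid is at least as good as any alternative, so it is a dominant strategy.

Yes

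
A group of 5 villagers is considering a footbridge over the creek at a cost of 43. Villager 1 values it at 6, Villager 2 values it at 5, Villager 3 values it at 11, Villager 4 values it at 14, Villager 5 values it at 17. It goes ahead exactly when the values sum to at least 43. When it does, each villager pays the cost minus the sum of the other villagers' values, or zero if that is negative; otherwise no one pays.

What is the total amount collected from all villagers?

Total value 53 ≥ cost 43, so it is built.
Villager 1: others sum to 47; max(0, 43 - 47) = 0.
Villager 2: others sum to 48; max(0, 43 - 48) = 0.
Villager 3: others sum to 42; max(0, 43 - 42) = 1.
Villager 4: others sum to 39; max(0, 43 - 39) = 4.
Villager 5: others sum to 36; max(0, 43 - 36) = 7.
Total collected = 0 + 0 + 1 + 4 + 7 = 12.

12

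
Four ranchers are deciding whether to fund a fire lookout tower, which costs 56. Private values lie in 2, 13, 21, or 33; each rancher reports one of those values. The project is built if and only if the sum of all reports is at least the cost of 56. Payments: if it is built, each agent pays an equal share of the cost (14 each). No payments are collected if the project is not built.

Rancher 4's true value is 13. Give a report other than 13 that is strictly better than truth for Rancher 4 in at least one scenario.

2

Suppose Rancher 1 reports 2, Rancher 2 reports 13 and Rancher 3 reports 33.
Report 13: project built, pays 14, utility 13 - 14 = -1.
Report 2: project not built, utility 0.
So reporting 2 beats truth here (0 > -1).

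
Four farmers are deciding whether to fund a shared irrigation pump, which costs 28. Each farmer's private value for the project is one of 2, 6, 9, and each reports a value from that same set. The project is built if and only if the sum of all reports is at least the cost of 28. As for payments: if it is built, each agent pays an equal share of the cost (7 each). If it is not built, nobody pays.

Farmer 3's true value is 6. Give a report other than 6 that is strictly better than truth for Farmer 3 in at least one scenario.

2

Suppose Farmer 1 reports 6, Farmer 2 reports 9 and Farmer 4 reports 9.
Report 6: project built, pays 7, utility 6 - 7 = -1.
Report 2: project not built, utility 0.
So reporting 2 beats truth here (0 > -1).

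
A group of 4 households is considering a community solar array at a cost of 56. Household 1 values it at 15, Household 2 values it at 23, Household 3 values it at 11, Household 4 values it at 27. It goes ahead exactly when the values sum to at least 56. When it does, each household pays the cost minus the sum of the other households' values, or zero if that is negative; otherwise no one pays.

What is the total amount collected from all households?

10

Total value 76 ≥ cost 56, so it is built.
Household 1: others sum to 61; max(0, 56 - 61) = 0.
Household 2: others sum to 53; max(0, 56 - 53) = 3.
Household 3: others sum to 65; max(0, 56 - 65) = 0.
Household 4: others sum to 49; max(0, 56 - 49) = 7.
Total collected = 0 + 3 + 0 + 7 = 10.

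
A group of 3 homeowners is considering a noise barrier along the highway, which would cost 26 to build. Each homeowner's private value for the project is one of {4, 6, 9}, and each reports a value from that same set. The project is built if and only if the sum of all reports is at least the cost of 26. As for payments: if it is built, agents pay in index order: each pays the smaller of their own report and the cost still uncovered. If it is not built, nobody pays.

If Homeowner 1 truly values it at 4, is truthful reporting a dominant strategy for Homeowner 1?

Check each profile of the others' reports and compare truth against every alternative report.
Others report (4, 4): truth gives 0, best alternative gives 0.
Others report (4, 6): truth gives 0, best alternative gives 0.
Others report (4, 9): truth gives 0, best alternative gives 0.
Others report (6, 4): truth gives 0, best alternative gives 0.
Others report (6, 6): truth gives 0, best alternative gives 0.
Others report (6, 9): truth gives 0, best alternative gives 0.
(Remaining 3 profiles checked similarly; truth is weakly best in each.)
In every case the truthful report is at least as good as any alternative, so it is a dominant strategy.

Yes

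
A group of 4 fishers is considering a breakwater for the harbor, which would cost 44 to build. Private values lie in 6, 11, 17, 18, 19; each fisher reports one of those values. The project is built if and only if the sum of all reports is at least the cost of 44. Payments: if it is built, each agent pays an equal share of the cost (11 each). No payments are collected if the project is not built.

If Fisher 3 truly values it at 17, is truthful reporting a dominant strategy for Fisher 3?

Yes

Check each profile of the others' reports and compare truth against every alternative report.
Others report (6, 6, 17): truth gives 6, best alternative gives 6.
Others report (6, 6, 18): truth gives 6, best alternative gives 6.
Others report (6, 6, 19): truth gives 6, best alternative gives 6.
Others report (6, 11, 11): truth gives 6, best alternative gives 6.
Others report (6, 11, 17): truth gives 6, best alternative gives 6.
Others report (6, 11, 18): truth gives 6, best alternative gives 6.
(Remaining 119 profiles checked similarly; truth is weakly best in each.)
In every case the truthful report is at least as good as any alternative, so it is a dominant strategy.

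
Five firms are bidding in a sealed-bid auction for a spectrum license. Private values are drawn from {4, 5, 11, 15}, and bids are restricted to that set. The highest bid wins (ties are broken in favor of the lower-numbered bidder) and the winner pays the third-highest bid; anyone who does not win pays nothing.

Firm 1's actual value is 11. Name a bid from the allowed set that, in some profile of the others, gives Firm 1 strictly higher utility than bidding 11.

15

Suppose Firm 2 bids 4, Firm 3 bids 4, Firm 4 bids 4 and Firm 5 bids 15.
Bid 11: loses, pays 0, utility 0.
Bid 15: wins, pays 4, utility 11 - 4 = 7.
So bidding 15 beats truth here (7 > 0).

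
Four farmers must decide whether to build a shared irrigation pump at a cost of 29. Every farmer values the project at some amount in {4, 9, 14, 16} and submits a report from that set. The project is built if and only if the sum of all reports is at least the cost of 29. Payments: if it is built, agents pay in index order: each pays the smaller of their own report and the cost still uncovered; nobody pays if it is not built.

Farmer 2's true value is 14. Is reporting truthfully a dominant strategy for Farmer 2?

Consider the case where Farmer 1 reports 4, Farmer 3 reports 4 and Farmer 4 reports 14.
Truthful report 14: project built, pays 14, utility 14 - 14 = 0.
Report 9 instead: project built, pays 9, utility 14 - 9 = 5.
Since 5 > 0, reporting 9 is strictly better here, so truthful reporting is not dominant.

No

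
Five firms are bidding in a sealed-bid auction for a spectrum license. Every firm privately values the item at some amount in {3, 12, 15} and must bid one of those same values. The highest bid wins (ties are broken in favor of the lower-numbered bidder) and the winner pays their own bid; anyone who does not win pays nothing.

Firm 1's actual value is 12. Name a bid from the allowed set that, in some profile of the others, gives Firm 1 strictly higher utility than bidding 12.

3

Suppose Firm 2 bids 3, Firm 3 bids 3, Firm 4 bids 3 and Firm 5 bids 3.
Bid 12: wins, pays 12, utility 12 - 12 = 0.
Bid 3: wins, pays 3, utility 12 - 3 = 9.
So bidding 3 beats truth here (9 > 0).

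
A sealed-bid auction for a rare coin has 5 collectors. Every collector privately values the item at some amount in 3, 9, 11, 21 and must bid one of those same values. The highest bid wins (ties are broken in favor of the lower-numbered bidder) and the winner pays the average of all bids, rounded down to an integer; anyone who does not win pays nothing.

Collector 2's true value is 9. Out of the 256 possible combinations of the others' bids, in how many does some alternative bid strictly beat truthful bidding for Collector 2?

32

Others bid (3, 3, 3, 11): truth gives 0; bid 11 gives 3 > 0. Violating.
Others bid (3, 3, 9, 11): truth gives 0; bid 11 gives 2 > 0. Violating.
Others bid (3, 3, 11, 3): truth gives 0; bid 11 gives 3 > 0. Violating.
Others bid (3, 3, 11, 9): truth gives 0; bid 11 gives 2 > 0. Violating.
Others bid (3, 3, 3, 3): truth gives 5; no alternative beats it.
Others bid (3, 3, 3, 9): truth gives 4; no alternative beats it.
(Checking all 256 profiles: 32 have a profitable deviation, 224 do not.)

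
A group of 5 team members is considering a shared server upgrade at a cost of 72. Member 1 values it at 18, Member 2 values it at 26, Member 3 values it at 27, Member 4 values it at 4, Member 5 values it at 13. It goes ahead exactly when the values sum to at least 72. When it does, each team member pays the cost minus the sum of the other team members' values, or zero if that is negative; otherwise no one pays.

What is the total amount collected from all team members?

23

Total value 88 ≥ cost 72, so it is built.
Member 1: others sum to 70; max(0, 72 - 70) = 2.
Member 2: others sum to 62; max(0, 72 - 62) = 10.
Member 3: others sum to 61; max(0, 72 - 61) = 11.
Member 4: others sum to 84; max(0, 72 - 84) = 0.
Member 5: others sum to 75; max(0, 72 - 75) = 0.
Total collected = 2 + 10 + 11 + 0 + 0 = 23.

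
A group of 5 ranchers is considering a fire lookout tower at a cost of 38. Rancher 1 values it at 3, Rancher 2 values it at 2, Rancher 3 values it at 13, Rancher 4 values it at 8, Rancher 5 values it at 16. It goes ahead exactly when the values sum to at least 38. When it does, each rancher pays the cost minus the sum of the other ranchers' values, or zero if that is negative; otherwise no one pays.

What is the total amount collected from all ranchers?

25

Total value 42 ≥ cost 38, so it is built.
Rancher 1: others sum to 39; max(0, 38 - 39) = 0.
Rancher 2: others sum to 40; max(0, 38 - 40) = 0.
Rancher 3: others sum to 29; max(0, 38 - 29) = 9.
Rancher 4: others sum to 34; max(0, 38 - 34) = 4.
Rancher 5: others sum to 26; max(0, 38 - 26) = 12.
Total collected = 0 + 0 + 9 + 4 + 12 = 25.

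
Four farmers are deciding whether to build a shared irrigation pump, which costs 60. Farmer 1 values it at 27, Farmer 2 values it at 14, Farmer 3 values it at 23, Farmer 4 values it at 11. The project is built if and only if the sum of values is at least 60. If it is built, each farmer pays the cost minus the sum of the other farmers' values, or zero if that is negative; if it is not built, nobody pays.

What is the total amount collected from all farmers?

Total value 75 ≥ cost 60, so it is built.
Farmer 1: others sum to 48; max(0, 60 - 48) = 12.
Farmer 2: others sum to 61; max(0, 60 - 61) = 0.
Farmer 3: others sum to 52; max(0, 60 - 52) = 8.
Farmer 4: others sum to 64; max(0, 60 - 64) = 0.
Total collected = 12 + 0 + 8 + 0 = 20.

20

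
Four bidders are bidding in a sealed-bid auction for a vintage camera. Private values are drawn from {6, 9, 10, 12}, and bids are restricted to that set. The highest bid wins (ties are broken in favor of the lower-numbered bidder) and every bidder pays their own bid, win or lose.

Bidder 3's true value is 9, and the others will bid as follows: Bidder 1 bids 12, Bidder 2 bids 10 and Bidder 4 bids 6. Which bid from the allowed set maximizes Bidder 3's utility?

Bid 6: loses but pays 6, utility -6.
Bid 9: loses but pays 9, utility -9.
Bid 10: loses but pays 10, utility -10.
Bid 12: loses but pays 12, utility -12.
The best choice is 6 with utility -6.

6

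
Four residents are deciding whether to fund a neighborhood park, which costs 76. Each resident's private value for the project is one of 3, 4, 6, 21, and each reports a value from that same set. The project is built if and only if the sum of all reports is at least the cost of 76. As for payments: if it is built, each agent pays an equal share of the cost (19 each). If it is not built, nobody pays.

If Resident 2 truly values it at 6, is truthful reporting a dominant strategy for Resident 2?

Check each profile of the others' reports and compare truth against every alternative report.
Others report (3, 3, 3): truth gives 0, best alternative gives 0.
Others report (3, 3, 4): truth gives 0, best alternative gives 0.
Others report (3, 3, 6): truth gives 0, best alternative gives 0.
Others report (3, 3, 21): truth gives 0, best alternative gives 0.
Others report (3, 4, 3): truth gives 0, best alternative gives 0.
Others report (3, 4, 4): truth gives 0, best alternative gives 0.
(Remaining 58 profiles checked similarly; truth is weakly best in each.)
In every case the truthful report is at least as good as any alternative, so it is a dominant strategy.

Yes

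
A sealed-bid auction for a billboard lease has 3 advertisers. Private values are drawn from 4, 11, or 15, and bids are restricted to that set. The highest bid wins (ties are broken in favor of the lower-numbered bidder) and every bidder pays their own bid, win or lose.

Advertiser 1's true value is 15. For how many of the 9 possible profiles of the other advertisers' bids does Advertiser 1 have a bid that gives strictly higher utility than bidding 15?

Others bid (4, 4): truth gives 0; bid 4 gives 11 > 0. Violating.
Others bid (4, 11): truth gives 0; bid 11 gives 4 > 0. Violating.
Others bid (11, 4): truth gives 0; bid 11 gives 4 > 0. Violating.
Others bid (11, 11): truth gives 0; bid 11 gives 4 > 0. Violating.
Others bid (4, 15): truth gives 0; no alternative beats it.
Others bid (11, 15): truth gives 0; no alternative beats it.
(Checking all 9 profiles: 4 have a profitable deviation, 5 do not.)

4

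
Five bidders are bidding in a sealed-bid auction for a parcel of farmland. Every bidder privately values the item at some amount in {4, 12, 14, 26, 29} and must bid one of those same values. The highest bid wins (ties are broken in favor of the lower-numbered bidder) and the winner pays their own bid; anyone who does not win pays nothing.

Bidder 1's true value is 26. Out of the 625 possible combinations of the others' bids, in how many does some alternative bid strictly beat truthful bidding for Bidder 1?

81

Others bid (4, 4, 4, 4): truth gives 0; bid 4 gives 22 > 0. Violating.
Others bid (4, 4, 4, 12): truth gives 0; bid 12 gives 14 > 0. Violating.
Others bid (4, 4, 4, 14): truth gives 0; bid 14 gives 12 > 0. Violating.
Others bid (4, 4, 12, 4): truth gives 0; bid 12 gives 14 > 0. Violating.
Others bid (4, 4, 4, 26): truth gives 0; no alternative beats it.
Others bid (4, 4, 4, 29): truth gives 0; no alternative beats it.
(Checking all 625 profiles: 81 have a profitable deviation, 544 do not.)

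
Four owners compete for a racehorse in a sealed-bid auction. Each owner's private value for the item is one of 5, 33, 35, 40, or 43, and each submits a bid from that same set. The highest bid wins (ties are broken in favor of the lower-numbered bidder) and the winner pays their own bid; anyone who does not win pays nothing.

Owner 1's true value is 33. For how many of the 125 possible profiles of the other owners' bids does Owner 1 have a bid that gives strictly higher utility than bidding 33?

1

Others bid (5, 5, 5): truth gives 0; bid 5 gives 28 > 0. Violating.
Others bid (5, 5, 33): truth gives 0; no alternative beats it.
Others bid (5, 5, 35): truth gives 0; no alternative beats it.
(Checking all 125 profiles: 1 has a profitable deviation, 124 do not.)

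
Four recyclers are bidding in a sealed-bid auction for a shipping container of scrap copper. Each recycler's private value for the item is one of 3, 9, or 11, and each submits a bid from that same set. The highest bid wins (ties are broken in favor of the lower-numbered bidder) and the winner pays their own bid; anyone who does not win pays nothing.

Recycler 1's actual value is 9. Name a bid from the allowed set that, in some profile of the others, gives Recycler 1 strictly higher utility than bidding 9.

Suppose Recycler 2 bids 3, Recycler 3 bids 3 and Recycler 4 bids 3.
Bid 9: wins, pays 9, utility 9 - 9 = 0.
Bid 3: wins, pays 3, utility 9 - 3 = 6.
So bidding 3 beats truth here (6 > 0).

3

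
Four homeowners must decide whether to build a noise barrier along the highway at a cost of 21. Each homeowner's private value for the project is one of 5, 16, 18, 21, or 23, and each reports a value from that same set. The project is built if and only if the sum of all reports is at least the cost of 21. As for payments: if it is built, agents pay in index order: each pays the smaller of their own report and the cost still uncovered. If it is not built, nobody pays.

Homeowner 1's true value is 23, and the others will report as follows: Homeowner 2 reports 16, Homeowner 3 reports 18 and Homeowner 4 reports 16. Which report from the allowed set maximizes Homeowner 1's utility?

5

Report 5: project built, pays 5, utility 23 - 5 = 18.
Report 16: project built, pays 16, utility 23 - 16 = 7.
Report 18: project built, pays 18, utility 23 - 18 = 5.
Report 21: project built, pays 21, utility 23 - 21 = 2.
Report 23: project built, pays 21, utility 23 - 21 = 2.
The best choice is 5 with utility 18.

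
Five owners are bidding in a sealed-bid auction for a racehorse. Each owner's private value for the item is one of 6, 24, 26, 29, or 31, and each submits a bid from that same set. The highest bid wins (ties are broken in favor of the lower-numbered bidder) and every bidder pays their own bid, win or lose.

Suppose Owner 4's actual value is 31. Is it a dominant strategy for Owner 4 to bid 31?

Consider the case where Owner 1 bids 6, Owner 2 bids 6, Owner 3 bids 6 and Owner 5 bids 6.
Truthful bid 31: wins, pays 31, utility 31 - 31 = 0.
Bid 24 instead: wins, pays 24, utility 31 - 24 = 7.
Since 7 > 0, bidding 24 is strictly better here, so truthful bidding is not dominant.

No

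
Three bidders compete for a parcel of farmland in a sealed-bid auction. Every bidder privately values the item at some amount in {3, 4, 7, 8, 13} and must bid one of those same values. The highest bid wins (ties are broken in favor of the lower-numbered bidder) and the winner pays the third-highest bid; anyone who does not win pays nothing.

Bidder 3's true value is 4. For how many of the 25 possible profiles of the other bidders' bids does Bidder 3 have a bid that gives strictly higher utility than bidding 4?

6

Others bid (3, 4): truth gives 0; bid 7 gives 1 > 0. Violating.
Others bid (3, 7): truth gives 0; bid 8 gives 1 > 0. Violating.
Others bid (3, 8): truth gives 0; bid 13 gives 1 > 0. Violating.
Others bid (4, 3): truth gives 0; bid 7 gives 1 > 0. Violating.
Others bid (3, 3): truth gives 1; no alternative beats it.
Others bid (3, 13): truth gives 0; no alternative beats it.
(Checking all 25 profiles: 6 have a profitable deviation, 19 do not.)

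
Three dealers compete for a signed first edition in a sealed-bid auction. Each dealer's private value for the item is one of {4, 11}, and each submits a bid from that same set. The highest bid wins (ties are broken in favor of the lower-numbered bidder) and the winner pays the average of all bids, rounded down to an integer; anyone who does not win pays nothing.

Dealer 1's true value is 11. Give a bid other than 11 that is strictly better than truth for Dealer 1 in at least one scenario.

4

Suppose Dealer 2 bids 4 and Dealer 3 bids 4.
Bid 11: wins, pays 6, utility 11 - 6 = 5.
Bid 4: wins, pays 4, utility 11 - 4 = 7.
So bidding 4 beats truth here (7 > 5).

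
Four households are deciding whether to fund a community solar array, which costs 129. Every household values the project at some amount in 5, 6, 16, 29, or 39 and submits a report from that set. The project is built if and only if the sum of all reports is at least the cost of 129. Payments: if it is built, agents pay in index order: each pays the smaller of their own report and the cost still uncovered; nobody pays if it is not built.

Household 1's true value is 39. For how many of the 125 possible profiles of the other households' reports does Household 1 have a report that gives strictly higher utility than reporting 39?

Others report (29, 39, 39): truth gives 0; report 29 gives 10 > 0. Violating.
Others report (39, 29, 39): truth gives 0; report 29 gives 10 > 0. Violating.
Others report (39, 39, 29): truth gives 0; report 29 gives 10 > 0. Violating.
Others report (39, 39, 39): truth gives 0; report 16 gives 23 > 0. Violating.
Others report (5, 5, 5): truth gives 0; no alternative beats it.
Others report (5, 5, 6): truth gives 0; no alternative beats it.
(Checking all 125 profiles: 4 have a profitable deviation, 121 do not.)

4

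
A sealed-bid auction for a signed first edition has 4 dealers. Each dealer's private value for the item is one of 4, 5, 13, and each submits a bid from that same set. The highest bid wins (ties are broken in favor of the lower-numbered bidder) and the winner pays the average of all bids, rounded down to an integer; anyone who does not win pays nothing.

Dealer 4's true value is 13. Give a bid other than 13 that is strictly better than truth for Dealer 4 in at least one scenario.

Suppose Dealer 1 bids 4, Dealer 2 bids 4 and Dealer 3 bids 4.
Bid 13: wins, pays 6, utility 13 - 6 = 7.
Bid 5: wins, pays 4, utility 13 - 4 = 9.
So bidding 5 beats truth here (9 > 7).

5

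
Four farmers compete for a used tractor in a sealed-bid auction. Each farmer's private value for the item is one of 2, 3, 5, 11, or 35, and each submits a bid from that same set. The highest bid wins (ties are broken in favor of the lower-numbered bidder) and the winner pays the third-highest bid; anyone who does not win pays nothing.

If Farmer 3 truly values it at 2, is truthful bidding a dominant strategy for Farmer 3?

Yes

Check each profile of the others' bids and compare truth against every alternative bid.
Others bid (2, 2, 2): truth gives 0, best alternative gives 0.
Others bid (2, 2, 3): truth gives 0, best alternative gives 0.
Others bid (2, 2, 5): truth gives 0, best alternative gives 0.
Others bid (2, 2, 11): truth gives 0, best alternative gives 0.
Others bid (2, 2, 35): truth gives 0, best alternative gives 0.
Others bid (2, 3, 2): truth gives 0, best alternative gives 0.
(Remaining 119 profiles checked similarly; truth is weakly best in each.)
In every case the truthful bid is at least as good as any alternative, so it is a dominant strategy.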